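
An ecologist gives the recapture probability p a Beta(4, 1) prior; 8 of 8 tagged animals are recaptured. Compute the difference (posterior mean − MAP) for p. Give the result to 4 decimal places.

Posterior: Beta(4+8, 1+0) = Beta(12, 1).
Since β = 1 ≤ 1 and α > 1, the Beta density is monotone increasing on [0,1]; the mode is at 1.
Mean = 12/(12+1) = 0.9231.
Difference = 0.9231 − 1.0000 = -0.0769.
Mode > mean: the posterior has a left tail.

-0.0769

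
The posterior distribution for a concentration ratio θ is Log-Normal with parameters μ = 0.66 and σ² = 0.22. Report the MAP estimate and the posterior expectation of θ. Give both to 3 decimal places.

MAP = 1.553; posterior mean = 2.160

Mode = exp(μ − σ²) = exp(0.44) = 1.553.
Mean = exp(μ + σ²/2) = exp(0.770) = 2.160.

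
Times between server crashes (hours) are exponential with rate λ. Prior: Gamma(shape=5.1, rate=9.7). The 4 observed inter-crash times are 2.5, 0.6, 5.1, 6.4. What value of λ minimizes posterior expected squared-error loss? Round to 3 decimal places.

0.374

Σ times = 14.6. Posterior: Gamma(shape = 5.1+4 = 9.1, rate = 9.7+14.6 = 24.3).
Mode = (α−1)/β = 8.1/24.3 = 0.333.
Mean = α/β = 9.1/24.3 = 0.374.
Squared-error loss ⇒ the optimal estimator is the posterior mean.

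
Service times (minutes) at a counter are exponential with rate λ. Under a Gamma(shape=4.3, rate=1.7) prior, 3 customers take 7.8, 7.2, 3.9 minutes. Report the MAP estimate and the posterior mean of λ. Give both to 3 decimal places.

MAP = 0.306, posterior mean = 0.354

Σ times = 18.9. Posterior: Gamma(shape = 4.3+3 = 7.3, rate = 1.7+18.9 = 20.6).
Mode = (α−1)/β = 6.3/20.6 = 0.306.
Mean = α/β = 7.3/20.6 = 0.354.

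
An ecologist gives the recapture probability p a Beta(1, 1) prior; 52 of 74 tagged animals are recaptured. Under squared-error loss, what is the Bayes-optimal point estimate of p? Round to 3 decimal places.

Posterior: Beta(1+52, 1+22) = Beta(53, 23).
Mode = (53−1)/(53+23−2) = 52/74 = 0.703.
With a flat prior the MAP equals the MLE, 52/74.
Mean = 53/(53+23) = 53/76 = 0.697.
Squared-error loss ⇒ the optimal estimator is the posterior mean.

0.697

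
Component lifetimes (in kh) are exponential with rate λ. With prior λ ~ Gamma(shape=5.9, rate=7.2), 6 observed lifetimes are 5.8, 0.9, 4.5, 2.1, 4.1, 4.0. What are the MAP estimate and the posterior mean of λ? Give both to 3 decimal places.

Σ times = 21.4. Posterior: Gamma(shape = 5.9+6 = 11.9, rate = 7.2+21.4 = 28.6).
Mode = (α−1)/β = 10.9/28.6 = 0.381.
Mean = α/β = 11.9/28.6 = 0.416.

MAP estimate = 0.381, posterior mean = 0.416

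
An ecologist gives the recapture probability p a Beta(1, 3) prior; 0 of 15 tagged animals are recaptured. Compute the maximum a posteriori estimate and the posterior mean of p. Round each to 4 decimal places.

MAP = 0.0000, posterior mean = 0.0526

Posterior: Beta(1+0, 3+15) = Beta(1, 18).
Since α = 1 ≤ 1 and β > 1, the Beta density is monotone decreasing on [0,1]; the mode is at 0.
Mean = 1/(1+18) = 0.0526.
Mean > mode: the posterior has a right tail.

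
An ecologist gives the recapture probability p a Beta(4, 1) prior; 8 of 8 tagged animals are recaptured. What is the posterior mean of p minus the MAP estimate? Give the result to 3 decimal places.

-0.077

Posterior: Beta(4+8, 1+0) = Beta(12, 1).
Since β = 1 ≤ 1 and α > 1, the Beta density is monotone increasing on [0,1]; the mode is at 1.
Mean = 12/(12+1) = 0.923.
Difference = 0.923 − 1.000 = -0.077.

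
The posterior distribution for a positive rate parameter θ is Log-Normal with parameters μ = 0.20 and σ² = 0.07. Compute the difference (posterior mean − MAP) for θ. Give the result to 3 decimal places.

0.126

Mode = exp(μ − σ²) = exp(0.13) = 1.139.
Mean = exp(μ + σ²/2) = exp(0.235) = 1.265.
Difference = 1.265 − 1.139 = 0.126.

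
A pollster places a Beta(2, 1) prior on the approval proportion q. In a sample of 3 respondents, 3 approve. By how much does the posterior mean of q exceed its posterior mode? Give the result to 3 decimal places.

-0.167

Posterior: Beta(2+3, 1+0) = Beta(5, 1).
Since β = 1 ≤ 1 and α > 1, the Beta density is monotone increasing on [0,1]; the mode is at 1.
Mean = 5/(5+1) = 0.833.
Difference = 0.833 − 1.000 = -0.167.
Left-skewed posterior ⇒ mean < mode.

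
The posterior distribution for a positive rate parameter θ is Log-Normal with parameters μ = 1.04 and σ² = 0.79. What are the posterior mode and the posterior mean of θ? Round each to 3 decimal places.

MAP: 1.284. Posterior mean: 4.200.

Mode = exp(μ − σ²) = exp(0.25) = 1.284.
Mean = exp(μ + σ²/2) = exp(1.435) = 4.200.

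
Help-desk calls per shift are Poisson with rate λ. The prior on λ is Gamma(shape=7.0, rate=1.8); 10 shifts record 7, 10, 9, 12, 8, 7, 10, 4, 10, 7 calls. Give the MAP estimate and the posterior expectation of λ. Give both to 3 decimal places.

Σ counts = 84. Posterior: Gamma(shape = 7.0+84 = 91.0, rate = 1.8+10 = 11.8).
Mode = (α−1)/β = 90.0/11.8 = 7.627.
Mean = α/β = 91.0/11.8 = 7.712.

λ_MAP = 7.627, E[λ|data] = 7.712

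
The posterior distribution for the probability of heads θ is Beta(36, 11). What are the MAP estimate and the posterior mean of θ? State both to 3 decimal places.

Mode = (36−1)/(36+11−2) = 35/45 = 0.778.
Mean = 36/(36+11) = 36/47 = 0.766.

θ_MAP = 0.778, E[θ|data] = 0.766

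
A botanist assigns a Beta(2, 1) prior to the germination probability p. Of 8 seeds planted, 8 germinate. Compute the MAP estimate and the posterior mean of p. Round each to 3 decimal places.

Posterior: Beta(2+8, 1+0) = Beta(10, 1).
Since β = 1 ≤ 1 and α > 1, the Beta density is monotone increasing on [0,1]; the mode is at 1.
Mean = 10/(10+1) = 0.909.
The posterior is left-skewed, so the mode exceeds the mean.

MAP estimate = 1.000, posterior mean = 0.909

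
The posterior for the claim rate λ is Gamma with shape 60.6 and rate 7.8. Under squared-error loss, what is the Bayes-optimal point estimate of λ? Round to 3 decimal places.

Mode = (α−1)/β = 59.6/7.8 = 7.641.
Mean = α/β = 60.6/7.8 = 7.769.
Squared-error loss ⇒ the optimal estimator is the posterior mean.

7.769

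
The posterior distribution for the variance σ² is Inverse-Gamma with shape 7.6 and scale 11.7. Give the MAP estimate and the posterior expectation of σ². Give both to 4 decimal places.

Mode = β/(α+1) = 11.7/8.6 = 1.3605.
Mean = β/(α−1) = 11.7/6.6 = 1.7727.
The posterior is right-skewed, so the mean exceeds the mode.

σ²_MAP = 1.3605, E[σ²|data] = 1.7727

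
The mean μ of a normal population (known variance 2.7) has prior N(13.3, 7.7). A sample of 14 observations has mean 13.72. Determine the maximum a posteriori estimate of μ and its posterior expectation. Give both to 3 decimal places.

MAP = 13.710; posterior mean = 13.710

Posterior for μ is Normal. Precision-weighted mean: (1/7.7·13.3 + 14/2.7·13.72) / (1/7.7 + 14/2.7) = 13.710.
A Normal posterior is symmetric, so mode = mean.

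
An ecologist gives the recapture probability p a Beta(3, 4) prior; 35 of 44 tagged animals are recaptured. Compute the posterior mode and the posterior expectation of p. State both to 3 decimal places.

p_MAP = 0.755, E[p|data] = 0.745

Posterior: Beta(3+35, 4+9) = Beta(38, 13).
Mode = (38−1)/(38+13−2) = 37/49 = 0.755.
Mean = 38/(38+13) = 38/51 = 0.745.
Left-skewed posterior ⇒ mean < mode.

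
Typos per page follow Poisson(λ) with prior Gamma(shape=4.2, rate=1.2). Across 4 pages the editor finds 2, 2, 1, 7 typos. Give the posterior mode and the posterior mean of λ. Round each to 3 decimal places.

MAP = 2.923; posterior mean = 3.115

Σ counts = 12. Posterior: Gamma(shape = 4.2+12 = 16.2, rate = 1.2+4 = 5.2).
Mode = (α−1)/β = 15.2/5.2 = 2.923.
Mean = α/β = 16.2/5.2 = 3.115.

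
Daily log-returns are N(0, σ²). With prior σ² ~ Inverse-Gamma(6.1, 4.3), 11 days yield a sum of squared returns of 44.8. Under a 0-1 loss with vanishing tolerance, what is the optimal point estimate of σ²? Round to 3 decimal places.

2.119

Posterior: Inverse-Gamma(shape = 6.1+11/2 = 11.6, scale = 4.3+44.8/2 = 26.7).
Mode = β/(α+1) = 26.7/12.6 = 2.119.
Mean = β/(α−1) = 26.7/10.6 = 2.519.
This is the posterior mode — the MAP estimate.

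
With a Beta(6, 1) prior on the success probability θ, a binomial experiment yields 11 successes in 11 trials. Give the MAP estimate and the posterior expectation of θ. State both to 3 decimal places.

Posterior: Beta(6+11, 1+0) = Beta(17, 1).
Since β = 1 ≤ 1 and α > 1, the Beta density is monotone increasing on [0,1]; the mode is at 1.
Mean = 17/(17+1) = 0.944.
Left-skewed posterior ⇒ mean < mode.

MAP: 1.000. Posterior mean: 0.944.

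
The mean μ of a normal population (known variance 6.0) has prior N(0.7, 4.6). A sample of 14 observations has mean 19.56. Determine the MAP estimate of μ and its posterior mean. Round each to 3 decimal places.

Posterior for μ is Normal. Precision-weighted mean: (1/4.6·0.7 + 14/6.0·19.56) / (1/4.6 + 14/6.0) = 17.953.
A Normal posterior is symmetric, so mode = mean.

MAP = 17.953, posterior mean = 17.953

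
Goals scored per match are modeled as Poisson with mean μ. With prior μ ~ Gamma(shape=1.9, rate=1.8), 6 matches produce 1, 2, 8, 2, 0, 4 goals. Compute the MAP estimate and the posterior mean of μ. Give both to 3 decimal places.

Σ counts = 17. Posterior: Gamma(shape = 1.9+17 = 18.9, rate = 1.8+6 = 7.8).
Mode = (α−1)/β = 17.9/7.8 = 2.295.
Mean = α/β = 18.9/7.8 = 2.423.
The mean is pulled above the mode by the posterior's right skew.

MAP = 2.295, posterior mean = 2.423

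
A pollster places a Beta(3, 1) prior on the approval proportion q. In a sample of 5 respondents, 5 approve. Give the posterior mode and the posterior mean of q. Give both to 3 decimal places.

Posterior: Beta(3+5, 1+0) = Beta(8, 1).
Since β = 1 ≤ 1 and α > 1, the Beta density is monotone increasing on [0,1]; the mode is at 1.
Mean = 8/(8+1) = 0.889.

MAP = 1.000, posterior mean = 0.889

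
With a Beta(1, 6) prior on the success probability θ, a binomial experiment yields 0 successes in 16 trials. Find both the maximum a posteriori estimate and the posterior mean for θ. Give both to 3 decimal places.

MAP = 0.000; posterior mean = 0.043

Posterior: Beta(1+0, 6+16) = Beta(1, 22).
Since α = 1 ≤ 1 and β > 1, the Beta density is monotone decreasing on [0,1]; the mode is at 0.
Mean = 1/(1+22) = 0.043.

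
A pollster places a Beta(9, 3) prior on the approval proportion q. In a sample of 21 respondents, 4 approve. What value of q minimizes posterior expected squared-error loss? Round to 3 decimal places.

0.394

Posterior: Beta(9+4, 3+17) = Beta(13, 20).
Mode = (13−1)/(13+20−2) = 12/31 = 0.387.
Mean = 13/(13+20) = 13/33 = 0.394.
Squared-error loss ⇒ the optimal estimator is the posterior mean.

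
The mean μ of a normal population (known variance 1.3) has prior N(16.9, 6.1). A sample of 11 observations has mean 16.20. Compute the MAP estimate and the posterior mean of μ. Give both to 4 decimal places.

Posterior for μ is Normal. Precision-weighted mean: (1/6.1·16.9 + 11/1.3·16.20) / (1/6.1 + 11/1.3) = 16.2133.
A Normal posterior is symmetric, so mode = mean.

MAP = 16.2133; posterior mean = 16.2133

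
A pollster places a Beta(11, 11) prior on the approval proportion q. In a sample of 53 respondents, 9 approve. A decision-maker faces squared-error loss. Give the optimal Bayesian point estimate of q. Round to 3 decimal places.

Posterior: Beta(11+9, 11+44) = Beta(20, 55).
Mode = (20−1)/(20+55−2) = 19/73 = 0.260.
Mean = 20/(20+55) = 20/75 = 0.267.
Squared-error loss ⇒ the optimal estimator is the posterior mean.

0.267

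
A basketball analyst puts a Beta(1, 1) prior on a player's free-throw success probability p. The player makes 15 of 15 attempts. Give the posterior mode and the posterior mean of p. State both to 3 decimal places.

Posterior: Beta(1+15, 1+0) = Beta(16, 1).
Since β = 1 ≤ 1 and α > 1, the Beta density is monotone increasing on [0,1]; the mode is at 1.
Mean = 16/(16+1) = 0.941.

p_MAP = 1.000, E[p|data] = 0.941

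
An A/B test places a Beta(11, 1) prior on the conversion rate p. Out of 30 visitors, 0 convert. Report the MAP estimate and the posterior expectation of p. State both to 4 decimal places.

Posterior: Beta(11+0, 1+30) = Beta(11, 31).
Mode = (11−1)/(11+31−2) = 10/40 = 0.2500.
Mean = 11/(11+31) = 11/42 = 0.2619.

MAP = 0.2500; posterior mean = 0.2619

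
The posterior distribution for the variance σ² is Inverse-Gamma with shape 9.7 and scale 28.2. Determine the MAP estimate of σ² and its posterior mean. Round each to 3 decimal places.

Mode = β/(α+1) = 28.2/10.7 = 2.636.
Mean = β/(α−1) = 28.2/8.7 = 3.241.
Right-skewed posterior ⇒ mode < mean.

MAP estimate = 2.636, posterior mean = 3.241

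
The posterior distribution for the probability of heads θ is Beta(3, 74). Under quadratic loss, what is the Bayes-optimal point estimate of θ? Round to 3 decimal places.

Mode = (3−1)/(3+74−2) = 2/75 = 0.027.
Mean = 3/(3+74) = 3/77 = 0.039.
Quadratic loss ⇒ the optimal estimator is the posterior mean.

0.039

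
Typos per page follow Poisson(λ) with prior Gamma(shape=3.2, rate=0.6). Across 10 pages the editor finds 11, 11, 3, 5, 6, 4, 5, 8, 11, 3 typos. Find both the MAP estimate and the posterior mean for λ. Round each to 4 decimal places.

Σ counts = 67. Posterior: Gamma(shape = 3.2+67 = 70.2, rate = 0.6+10 = 10.6).
Mode = (α−1)/β = 69.2/10.6 = 6.5283.
Mean = α/β = 70.2/10.6 = 6.6226.
Mean > mode: the posterior has a right tail.

MAP estimate = 6.5283, posterior mean = 6.6226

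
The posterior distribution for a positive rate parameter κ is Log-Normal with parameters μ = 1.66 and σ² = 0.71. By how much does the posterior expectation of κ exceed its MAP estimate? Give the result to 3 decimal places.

Mode = exp(μ − σ²) = exp(0.95) = 2.586.
Mean = exp(μ + σ²/2) = exp(2.015) = 7.501.
Difference = 7.501 − 2.586 = 4.915.

4.915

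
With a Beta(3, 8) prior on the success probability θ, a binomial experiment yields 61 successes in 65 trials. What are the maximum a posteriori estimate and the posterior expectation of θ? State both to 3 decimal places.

MAP = 0.851; posterior mean = 0.842

Posterior: Beta(3+61, 8+4) = Beta(64, 12).
Mode = (64−1)/(64+12−2) = 63/74 = 0.851.
Mean = 64/(64+12) = 64/76 = 0.842.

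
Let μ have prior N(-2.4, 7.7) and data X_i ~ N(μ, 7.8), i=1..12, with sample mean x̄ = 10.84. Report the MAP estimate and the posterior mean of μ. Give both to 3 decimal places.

Posterior for μ is Normal. Precision-weighted mean: (1/7.7·-2.4 + 12/7.8·10.84) / (1/7.7 + 12/7.8) = 9.809.
A Normal posterior is symmetric, so mode = mean.

MAP = 9.809, posterior mean = 9.809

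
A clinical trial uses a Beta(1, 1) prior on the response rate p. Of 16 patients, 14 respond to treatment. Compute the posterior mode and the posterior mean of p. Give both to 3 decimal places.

posterior mode = 0.875, posterior mean = 0.833

Posterior: Beta(1+14, 1+2) = Beta(15, 3).
Mode = (15−1)/(15+3−2) = 14/16 = 0.875.
With a flat prior the MAP equals the MLE, 14/16.
Mean = 15/(15+3) = 15/18 = 0.833.
Mode > mean: the posterior has a left tail.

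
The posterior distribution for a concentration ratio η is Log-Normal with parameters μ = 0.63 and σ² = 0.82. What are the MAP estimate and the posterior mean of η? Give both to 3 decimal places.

MAP estimate = 0.827, posterior mean = 2.829

Mode = exp(μ − σ²) = exp(-0.19) = 0.827.
Mean = exp(μ + σ²/2) = exp(1.040) = 2.829.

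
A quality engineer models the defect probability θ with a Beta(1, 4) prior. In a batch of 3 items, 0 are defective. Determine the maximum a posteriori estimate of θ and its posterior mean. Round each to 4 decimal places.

MAP = 0.0000, posterior mean = 0.1250

Posterior: Beta(1+0, 4+3) = Beta(1, 7).
Since α = 1 ≤ 1 and β > 1, the Beta density is monotone decreasing on [0,1]; the mode is at 0.
Mean = 1/(1+7) = 0.1250.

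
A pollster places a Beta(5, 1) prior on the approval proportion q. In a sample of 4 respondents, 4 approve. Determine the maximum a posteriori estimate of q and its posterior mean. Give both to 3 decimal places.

MAP = 1.000; posterior mean = 0.900

Posterior: Beta(5+4, 1+0) = Beta(9, 1).
Since β = 1 ≤ 1 and α > 1, the Beta density is monotone increasing on [0,1]; the mode is at 1.
Mean = 9/(9+1) = 0.900.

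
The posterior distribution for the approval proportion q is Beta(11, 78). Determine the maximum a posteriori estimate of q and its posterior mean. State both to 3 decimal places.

Mode = (11−1)/(11+78−2) = 10/87 = 0.115.
Mean = 11/(11+78) = 11/89 = 0.124.
The posterior is right-skewed, so the mean exceeds the mode.

MAP = 0.115; posterior mean = 0.124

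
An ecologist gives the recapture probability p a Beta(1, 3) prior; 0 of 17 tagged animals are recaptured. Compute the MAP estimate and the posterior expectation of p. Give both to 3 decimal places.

MAP = 0.000, posterior mean = 0.048

Posterior: Beta(1+0, 3+17) = Beta(1, 20).
Since α = 1 ≤ 1 and β > 1, the Beta density is monotone decreasing on [0,1]; the mode is at 0.
Mean = 1/(1+20) = 0.048.
Mean > mode: the posterior has a right tail.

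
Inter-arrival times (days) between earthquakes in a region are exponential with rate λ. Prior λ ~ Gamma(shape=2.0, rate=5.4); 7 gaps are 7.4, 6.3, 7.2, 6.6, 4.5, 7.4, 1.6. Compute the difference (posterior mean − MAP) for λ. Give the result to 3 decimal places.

0.022

Σ times = 41.0. Posterior: Gamma(shape = 2.0+7 = 9.0, rate = 5.4+41.0 = 46.4).
Mode = (α−1)/β = 8.0/46.4 = 0.172.
Mean = α/β = 9.0/46.4 = 0.194.
Difference = 0.194 − 0.172 = 0.022.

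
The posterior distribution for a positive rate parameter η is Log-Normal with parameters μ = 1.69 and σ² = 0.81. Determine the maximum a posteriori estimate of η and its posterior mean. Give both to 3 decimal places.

MAP = 2.411; posterior mean = 8.125

Mode = exp(μ − σ²) = exp(0.88) = 2.411.
Mean = exp(μ + σ²/2) = exp(2.095) = 8.125.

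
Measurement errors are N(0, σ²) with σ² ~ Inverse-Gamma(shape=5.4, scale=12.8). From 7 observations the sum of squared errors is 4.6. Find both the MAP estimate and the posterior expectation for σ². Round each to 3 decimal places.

Posterior: Inverse-Gamma(shape = 5.4+7/2 = 8.9, scale = 12.8+4.6/2 = 15.1).
Mode = β/(α+1) = 15.1/9.9 = 1.525.
Mean = β/(α−1) = 15.1/7.9 = 1.911.

MAP = 1.525, posterior mean = 1.911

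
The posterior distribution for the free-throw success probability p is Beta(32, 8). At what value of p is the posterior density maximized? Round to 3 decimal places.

0.816

Mode = (32−1)/(32+8−2) = 31/38 = 0.816.
Mean = 32/(32+8) = 32/40 = 0.800.
This is the posterior mode — the MAP estimate.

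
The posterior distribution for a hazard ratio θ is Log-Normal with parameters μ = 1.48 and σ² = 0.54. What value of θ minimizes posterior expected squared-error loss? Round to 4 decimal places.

5.7546

Mode = exp(μ − σ²) = exp(0.94) = 2.5600.
Mean = exp(μ + σ²/2) = exp(1.750) = 5.7546.
Squared-error loss ⇒ the optimal estimator is the posterior mean.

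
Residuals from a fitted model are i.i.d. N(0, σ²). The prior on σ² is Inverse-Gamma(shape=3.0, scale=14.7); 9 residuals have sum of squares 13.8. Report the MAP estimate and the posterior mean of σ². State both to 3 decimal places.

σ²_MAP = 2.541, E[σ²|data] = 3.323

Posterior: Inverse-Gamma(shape = 3.0+9/2 = 7.5, scale = 14.7+13.8/2 = 21.6).
Mode = β/(α+1) = 21.6/8.5 = 2.541.
Mean = β/(α−1) = 21.6/6.5 = 3.323.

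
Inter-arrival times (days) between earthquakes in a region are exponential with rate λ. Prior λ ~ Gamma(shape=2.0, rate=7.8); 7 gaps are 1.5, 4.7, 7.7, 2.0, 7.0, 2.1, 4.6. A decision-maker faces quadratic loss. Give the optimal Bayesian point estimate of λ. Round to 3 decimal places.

0.241

Σ times = 29.6. Posterior: Gamma(shape = 2.0+7 = 9.0, rate = 7.8+29.6 = 37.4).
Mode = (α−1)/β = 8.0/37.4 = 0.214.
Mean = α/β = 9.0/37.4 = 0.241.
Quadratic loss ⇒ the optimal estimator is the posterior mean.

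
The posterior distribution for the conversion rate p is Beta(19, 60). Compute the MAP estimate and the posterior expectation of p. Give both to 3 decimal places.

p_MAP = 0.234, E[p|data] = 0.241

Mode = (19−1)/(19+60−2) = 18/77 = 0.234.
Mean = 19/(19+60) = 19/79 = 0.241.
The posterior is right-skewed, so the mean exceeds the mode.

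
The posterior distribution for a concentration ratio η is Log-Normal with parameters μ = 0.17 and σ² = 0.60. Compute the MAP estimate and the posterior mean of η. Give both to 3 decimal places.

MAP estimate = 0.651, posterior mean = 1.600

Mode = exp(μ − σ²) = exp(-0.43) = 0.651.
Mean = exp(μ + σ²/2) = exp(0.470) = 1.600.
The mean is pulled above the mode by the posterior's right skew.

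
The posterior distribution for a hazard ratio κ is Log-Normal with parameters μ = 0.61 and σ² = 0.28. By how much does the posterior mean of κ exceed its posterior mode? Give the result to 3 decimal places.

Mode = exp(μ − σ²) = exp(0.33) = 1.391.
Mean = exp(μ + σ²/2) = exp(0.750) = 2.117.
Difference = 2.117 − 1.391 = 0.726.

0.726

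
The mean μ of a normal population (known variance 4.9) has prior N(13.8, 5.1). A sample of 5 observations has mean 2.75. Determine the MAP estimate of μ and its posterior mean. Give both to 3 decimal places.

μ_MAP = 4.531, E[μ|data] = 4.531

Posterior for μ is Normal. Precision-weighted mean: (1/5.1·13.8 + 5/4.9·2.75) / (1/5.1 + 5/4.9) = 4.531.
A Normal posterior is symmetric, so mode = mean.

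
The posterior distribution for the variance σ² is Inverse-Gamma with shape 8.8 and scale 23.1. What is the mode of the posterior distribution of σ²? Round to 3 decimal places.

Mode = β/(α+1) = 23.1/9.8 = 2.357.
Mean = β/(α−1) = 23.1/7.8 = 2.962.
This is the posterior mode — the MAP estimate.

2.357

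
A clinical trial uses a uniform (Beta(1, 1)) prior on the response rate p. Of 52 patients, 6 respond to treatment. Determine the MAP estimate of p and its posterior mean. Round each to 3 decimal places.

MAP estimate = 0.115, posterior mean = 0.130

Posterior: Beta(1+6, 1+46) = Beta(7, 47).
Mode = (7−1)/(7+47−2) = 6/52 = 0.115.
With a flat prior the MAP equals the MLE, 6/52.
Mean = 7/(7+47) = 7/54 = 0.130.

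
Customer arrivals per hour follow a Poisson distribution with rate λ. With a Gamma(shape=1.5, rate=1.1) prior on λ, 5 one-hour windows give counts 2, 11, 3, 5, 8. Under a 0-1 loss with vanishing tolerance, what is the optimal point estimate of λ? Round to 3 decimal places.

Σ counts = 29. Posterior: Gamma(shape = 1.5+29 = 30.5, rate = 1.1+5 = 6.1).
Mode = (α−1)/β = 29.5/6.1 = 4.836.
Mean = α/β = 30.5/6.1 = 5.000.
This is the posterior mode — the MAP estimate.

4.836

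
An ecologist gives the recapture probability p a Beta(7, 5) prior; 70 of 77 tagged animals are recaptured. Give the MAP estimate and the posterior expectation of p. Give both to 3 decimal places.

Posterior: Beta(7+70, 5+7) = Beta(77, 12).
Mode = (77−1)/(77+12−2) = 76/87 = 0.874.
Mean = 77/(77+12) = 77/89 = 0.865.

MAP estimate = 0.874, posterior expectation = 0.865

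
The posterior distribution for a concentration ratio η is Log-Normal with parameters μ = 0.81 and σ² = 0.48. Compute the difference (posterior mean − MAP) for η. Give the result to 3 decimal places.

Mode = exp(μ − σ²) = exp(0.33) = 1.391.
Mean = exp(μ + σ²/2) = exp(1.050) = 2.858.
Difference = 2.858 − 1.391 = 1.467.

1.467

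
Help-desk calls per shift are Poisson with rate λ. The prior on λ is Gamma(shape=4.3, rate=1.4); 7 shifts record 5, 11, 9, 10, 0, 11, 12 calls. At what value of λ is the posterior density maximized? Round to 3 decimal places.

7.298

Σ counts = 58. Posterior: Gamma(shape = 4.3+58 = 62.3, rate = 1.4+7 = 8.4).
Mode = (α−1)/β = 61.3/8.4 = 7.298.
Mean = α/β = 62.3/8.4 = 7.417.
This is the posterior mode — the MAP estimate.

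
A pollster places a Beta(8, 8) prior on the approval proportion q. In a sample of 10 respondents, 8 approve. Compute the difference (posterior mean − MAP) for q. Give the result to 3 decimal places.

-0.010

Posterior: Beta(8+8, 8+2) = Beta(16, 10).
Mode = (16−1)/(16+10−2) = 15/24 = 0.625.
Mean = 16/(16+10) = 16/26 = 0.615.
Difference = 0.615 − 0.625 = -0.010.
The mean is pulled below the mode by the posterior's left skew.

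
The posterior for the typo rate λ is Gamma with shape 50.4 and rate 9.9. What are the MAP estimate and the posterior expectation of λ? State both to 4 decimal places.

Mode = (α−1)/β = 49.4/9.9 = 4.9899.
Mean = α/β = 50.4/9.9 = 5.0909.
The mean is pulled above the mode by the posterior's right skew.

MAP = 4.9899, posterior mean = 5.0909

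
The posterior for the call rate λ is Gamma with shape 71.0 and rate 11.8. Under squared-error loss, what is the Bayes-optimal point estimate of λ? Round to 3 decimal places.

6.017

Mode = (α−1)/β = 70.0/11.8 = 5.932.
Mean = α/β = 71.0/11.8 = 6.017.
Squared-error loss ⇒ the optimal estimator is the posterior mean.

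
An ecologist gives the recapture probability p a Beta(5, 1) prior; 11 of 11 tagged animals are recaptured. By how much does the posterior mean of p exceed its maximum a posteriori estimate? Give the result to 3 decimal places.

Posterior: Beta(5+11, 1+0) = Beta(16, 1).
Since β = 1 ≤ 1 and α > 1, the Beta density is monotone increasing on [0,1]; the mode is at 1.
Mean = 16/(16+1) = 0.941.
Difference = 0.941 − 1.000 = -0.059.
Mode > mean: the posterior has a left tail.

-0.059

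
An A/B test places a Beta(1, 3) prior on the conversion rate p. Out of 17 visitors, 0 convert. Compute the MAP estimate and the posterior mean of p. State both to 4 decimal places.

p_MAP = 0.0000, E[p|data] = 0.0476

Posterior: Beta(1+0, 3+17) = Beta(1, 20).
Since α = 1 ≤ 1 and β > 1, the Beta density is monotone decreasing on [0,1]; the mode is at 0.
Mean = 1/(1+20) = 0.0476.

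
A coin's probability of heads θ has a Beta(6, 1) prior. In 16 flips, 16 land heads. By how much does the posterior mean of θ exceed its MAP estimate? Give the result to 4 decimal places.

Posterior: Beta(6+16, 1+0) = Beta(22, 1).
Since β = 1 ≤ 1 and α > 1, the Beta density is monotone increasing on [0,1]; the mode is at 1.
Mean = 22/(22+1) = 0.9565.
Difference = 0.9565 − 1.0000 = -0.0435.
The posterior is left-skewed, so the mode exceeds the mean.

-0.0435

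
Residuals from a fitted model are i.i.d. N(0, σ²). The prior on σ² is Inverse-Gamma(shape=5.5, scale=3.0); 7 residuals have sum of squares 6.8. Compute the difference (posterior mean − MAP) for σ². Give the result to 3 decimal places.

0.160

Posterior: Inverse-Gamma(shape = 5.5+7/2 = 9.0, scale = 3.0+6.8/2 = 6.4).
Mode = β/(α+1) = 6.4/10.0 = 0.640.
Mean = β/(α−1) = 6.4/8.0 = 0.800.
Difference = 0.800 − 0.640 = 0.160.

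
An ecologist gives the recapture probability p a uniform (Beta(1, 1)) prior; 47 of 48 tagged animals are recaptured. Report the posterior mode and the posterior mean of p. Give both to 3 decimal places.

posterior mode = 0.979, posterior mean = 0.960

Posterior: Beta(1+47, 1+1) = Beta(48, 2).
Mode = (48−1)/(48+2−2) = 47/48 = 0.979.
With a flat prior the MAP equals the MLE, 47/48.
Mean = 48/(48+2) = 48/50 = 0.960.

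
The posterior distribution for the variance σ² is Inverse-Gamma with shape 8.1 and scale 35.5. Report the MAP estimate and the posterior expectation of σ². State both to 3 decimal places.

MAP estimate = 3.901, posterior expectation = 5.000

Mode = β/(α+1) = 35.5/9.1 = 3.901.
Mean = β/(α−1) = 35.5/7.1 = 5.000.
Mean > mode: the posterior has a right tail.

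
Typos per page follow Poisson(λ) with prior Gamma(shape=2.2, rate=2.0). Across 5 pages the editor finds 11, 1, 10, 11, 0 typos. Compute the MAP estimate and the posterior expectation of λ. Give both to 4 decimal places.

Σ counts = 33. Posterior: Gamma(shape = 2.2+33 = 35.2, rate = 2.0+5 = 7.0).
Mode = (α−1)/β = 34.2/7.0 = 4.8857.
Mean = α/β = 35.2/7.0 = 5.0286.
Mean > mode: the posterior has a right tail.

MAP = 4.8857, posterior mean = 5.0286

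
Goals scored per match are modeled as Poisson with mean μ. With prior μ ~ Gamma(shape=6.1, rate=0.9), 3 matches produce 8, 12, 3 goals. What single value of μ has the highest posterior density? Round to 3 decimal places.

Σ counts = 23. Posterior: Gamma(shape = 6.1+23 = 29.1, rate = 0.9+3 = 3.9).
Mode = (α−1)/β = 28.1/3.9 = 7.205.
Mean = α/β = 29.1/3.9 = 7.462.
This is the posterior mode — the MAP estimate.

7.205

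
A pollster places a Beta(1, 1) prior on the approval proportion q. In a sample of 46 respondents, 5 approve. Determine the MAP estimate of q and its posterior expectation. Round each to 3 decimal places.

Posterior: Beta(1+5, 1+41) = Beta(6, 42).
Mode = (6−1)/(6+42−2) = 5/46 = 0.109.
With a flat prior the MAP equals the MLE, 5/46.
Mean = 6/(6+42) = 6/48 = 0.125.

q_MAP = 0.109, E[q|data] = 0.125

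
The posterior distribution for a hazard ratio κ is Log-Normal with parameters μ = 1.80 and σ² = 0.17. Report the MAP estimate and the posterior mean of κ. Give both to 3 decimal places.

MAP estimate = 5.104, posterior mean = 6.586

Mode = exp(μ − σ²) = exp(1.63) = 5.104.
Mean = exp(μ + σ²/2) = exp(1.885) = 6.586.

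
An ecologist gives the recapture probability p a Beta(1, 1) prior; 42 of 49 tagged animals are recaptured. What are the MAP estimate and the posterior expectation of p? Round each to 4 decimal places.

MAP = 0.8571, posterior mean = 0.8431

Posterior: Beta(1+42, 1+7) = Beta(43, 8).
Mode = (43−1)/(43+8−2) = 42/49 = 0.8571.
Mean = 43/(43+8) = 43/51 = 0.8431.
Mode > mean: the posterior has a left tail.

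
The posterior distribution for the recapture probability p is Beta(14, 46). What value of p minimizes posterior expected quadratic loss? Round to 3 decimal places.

Mode = (14−1)/(14+46−2) = 13/58 = 0.224.
Mean = 14/(14+46) = 14/60 = 0.233.
Quadratic loss ⇒ the optimal estimator is the posterior mean.

0.233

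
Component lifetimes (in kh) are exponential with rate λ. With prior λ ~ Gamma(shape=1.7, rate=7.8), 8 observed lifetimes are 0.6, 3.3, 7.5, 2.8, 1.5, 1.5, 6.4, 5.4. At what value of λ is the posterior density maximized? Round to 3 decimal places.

0.236

Σ times = 29.0. Posterior: Gamma(shape = 1.7+8 = 9.7, rate = 7.8+29.0 = 36.8).
Mode = (α−1)/β = 8.7/36.8 = 0.236.
Mean = α/β = 9.7/36.8 = 0.264.
This is the posterior mode — the MAP estimate.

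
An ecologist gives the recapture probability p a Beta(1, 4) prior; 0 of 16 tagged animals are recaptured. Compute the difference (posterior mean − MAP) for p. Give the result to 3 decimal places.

Posterior: Beta(1+0, 4+16) = Beta(1, 20).
Since α = 1 ≤ 1 and β > 1, the Beta density is monotone decreasing on [0,1]; the mode is at 0.
Mean = 1/(1+20) = 0.048.
Difference = 0.048 − 0.000 = 0.048.
The posterior is right-skewed, so the mean exceeds the mode.

0.048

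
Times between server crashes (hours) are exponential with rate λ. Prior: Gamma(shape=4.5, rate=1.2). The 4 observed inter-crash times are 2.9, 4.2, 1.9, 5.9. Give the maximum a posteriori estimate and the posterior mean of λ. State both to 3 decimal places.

Σ times = 14.9. Posterior: Gamma(shape = 4.5+4 = 8.5, rate = 1.2+14.9 = 16.1).
Mode = (α−1)/β = 7.5/16.1 = 0.466.
Mean = α/β = 8.5/16.1 = 0.528.
Mean > mode: the posterior has a right tail.

maximum a posteriori estimate = 0.466, posterior mean = 0.528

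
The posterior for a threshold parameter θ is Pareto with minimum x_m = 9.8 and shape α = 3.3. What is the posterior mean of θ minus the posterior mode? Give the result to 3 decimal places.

4.261

The Pareto density is strictly decreasing on [x_m, ∞), so the mode is x_m = 9.800.
Mean = α·x_m/(α−1) = 3.3·9.8/2.3 = 14.061.
Difference = 14.061 − 9.800 = 4.261.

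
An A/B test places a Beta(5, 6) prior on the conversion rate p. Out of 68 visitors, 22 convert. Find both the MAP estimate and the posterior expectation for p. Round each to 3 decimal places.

Posterior: Beta(5+22, 6+46) = Beta(27, 52).
Mode = (27−1)/(27+52−2) = 26/77 = 0.338.
Mean = 27/(27+52) = 27/79 = 0.342.

MAP estimate = 0.338, posterior expectation = 0.342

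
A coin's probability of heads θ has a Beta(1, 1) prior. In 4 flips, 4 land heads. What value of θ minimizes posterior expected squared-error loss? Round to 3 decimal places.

Posterior: Beta(1+4, 1+0) = Beta(5, 1).
Since β = 1 ≤ 1 and α > 1, the Beta density is monotone increasing on [0,1]; the mode is at 1.
Mean = 5/(5+1) = 0.833.
Squared-error loss ⇒ the optimal estimator is the posterior mean.

0.833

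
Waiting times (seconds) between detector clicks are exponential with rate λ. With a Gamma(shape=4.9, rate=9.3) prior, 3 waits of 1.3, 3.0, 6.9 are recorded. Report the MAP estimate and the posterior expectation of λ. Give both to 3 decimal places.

MAP = 0.337; posterior mean = 0.385

Σ times = 11.2. Posterior: Gamma(shape = 4.9+3 = 7.9, rate = 9.3+11.2 = 20.5).
Mode = (α−1)/β = 6.9/20.5 = 0.337.
Mean = α/β = 7.9/20.5 = 0.385.
Right-skewed posterior ⇒ mode < mean.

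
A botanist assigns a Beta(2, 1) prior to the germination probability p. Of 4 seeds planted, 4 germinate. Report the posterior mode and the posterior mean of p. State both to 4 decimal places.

Posterior: Beta(2+4, 1+0) = Beta(6, 1).
Since β = 1 ≤ 1 and α > 1, the Beta density is monotone increasing on [0,1]; the mode is at 1.
Mean = 6/(6+1) = 0.8571.

posterior mode = 1.0000, posterior mean = 0.8571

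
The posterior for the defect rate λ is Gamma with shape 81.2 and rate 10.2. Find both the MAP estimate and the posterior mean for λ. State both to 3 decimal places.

Mode = (α−1)/β = 80.2/10.2 = 7.863.
Mean = α/β = 81.2/10.2 = 7.961.

MAP estimate = 7.863, posterior mean = 7.961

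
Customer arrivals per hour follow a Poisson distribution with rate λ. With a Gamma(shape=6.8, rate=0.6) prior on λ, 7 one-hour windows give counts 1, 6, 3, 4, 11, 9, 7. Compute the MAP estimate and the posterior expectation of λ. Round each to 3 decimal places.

λ_MAP = 6.158, E[λ|data] = 6.289

Σ counts = 41. Posterior: Gamma(shape = 6.8+41 = 47.8, rate = 0.6+7 = 7.6).
Mode = (α−1)/β = 46.8/7.6 = 6.158.
Mean = α/β = 47.8/7.6 = 6.289.
Mean > mode: the posterior has a right tail.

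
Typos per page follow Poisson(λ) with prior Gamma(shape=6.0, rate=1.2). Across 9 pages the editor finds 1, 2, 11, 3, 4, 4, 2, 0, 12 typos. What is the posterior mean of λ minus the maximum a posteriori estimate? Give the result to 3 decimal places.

0.098

Σ counts = 39. Posterior: Gamma(shape = 6.0+39 = 45.0, rate = 1.2+9 = 10.2).
Mode = (α−1)/β = 44.0/10.2 = 4.314.
Mean = α/β = 45.0/10.2 = 4.412.
Difference = 4.412 − 4.314 = 0.098.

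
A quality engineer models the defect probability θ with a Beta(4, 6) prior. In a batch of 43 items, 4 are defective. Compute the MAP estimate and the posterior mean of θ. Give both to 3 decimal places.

Posterior: Beta(4+4, 6+39) = Beta(8, 45).
Mode = (8−1)/(8+45−2) = 7/51 = 0.137.
Mean = 8/(8+45) = 8/53 = 0.151.
Right-skewed posterior ⇒ mode < mean.

θ_MAP = 0.137, E[θ|data] = 0.151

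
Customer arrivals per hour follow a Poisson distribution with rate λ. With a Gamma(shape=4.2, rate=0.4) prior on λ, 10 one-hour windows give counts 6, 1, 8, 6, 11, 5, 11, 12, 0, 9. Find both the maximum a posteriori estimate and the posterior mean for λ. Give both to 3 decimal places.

λ_MAP = 6.942, E[λ|data] = 7.038

Σ counts = 69. Posterior: Gamma(shape = 4.2+69 = 73.2, rate = 0.4+10 = 10.4).
Mode = (α−1)/β = 72.2/10.4 = 6.942.
Mean = α/β = 73.2/10.4 = 7.038.
The mean is pulled above the mode by the posterior's right skew.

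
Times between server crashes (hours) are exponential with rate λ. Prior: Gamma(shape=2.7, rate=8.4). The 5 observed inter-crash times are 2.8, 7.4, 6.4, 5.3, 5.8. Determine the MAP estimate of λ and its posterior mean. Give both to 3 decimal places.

Σ times = 27.7. Posterior: Gamma(shape = 2.7+5 = 7.7, rate = 8.4+27.7 = 36.1).
Mode = (α−1)/β = 6.7/36.1 = 0.186.
Mean = α/β = 7.7/36.1 = 0.213.

MAP = 0.186; posterior mean = 0.213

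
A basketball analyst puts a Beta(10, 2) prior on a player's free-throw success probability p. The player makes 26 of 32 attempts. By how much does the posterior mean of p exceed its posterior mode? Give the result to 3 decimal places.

Posterior: Beta(10+26, 2+6) = Beta(36, 8).
Mode = (36−1)/(36+8−2) = 35/42 = 0.833.
Mean = 36/(36+8) = 36/44 = 0.818.
Difference = 0.818 − 0.833 = -0.015.
Left-skewed posterior ⇒ mean < mode.

-0.015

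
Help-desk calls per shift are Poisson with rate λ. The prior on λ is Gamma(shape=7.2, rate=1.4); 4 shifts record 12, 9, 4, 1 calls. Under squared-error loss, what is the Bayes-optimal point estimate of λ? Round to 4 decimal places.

Σ counts = 26. Posterior: Gamma(shape = 7.2+26 = 33.2, rate = 1.4+4 = 5.4).
Mode = (α−1)/β = 32.2/5.4 = 5.9630.
Mean = α/β = 33.2/5.4 = 6.1481.
Squared-error loss ⇒ the optimal estimator is the posterior mean.

6.1481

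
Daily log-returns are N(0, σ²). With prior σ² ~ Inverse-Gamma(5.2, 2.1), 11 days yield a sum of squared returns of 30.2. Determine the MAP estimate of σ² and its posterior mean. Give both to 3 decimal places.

Posterior: Inverse-Gamma(shape = 5.2+11/2 = 10.7, scale = 2.1+30.2/2 = 17.2).
Mode = β/(α+1) = 17.2/11.7 = 1.470.
Mean = β/(α−1) = 17.2/9.7 = 1.773.

σ²_MAP = 1.470, E[σ²|data] = 1.773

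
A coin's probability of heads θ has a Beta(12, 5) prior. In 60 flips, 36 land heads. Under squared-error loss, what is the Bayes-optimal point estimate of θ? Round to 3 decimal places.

Posterior: Beta(12+36, 5+24) = Beta(48, 29).
Mode = (48−1)/(48+29−2) = 47/75 = 0.627.
Mean = 48/(48+29) = 48/77 = 0.623.
Squared-error loss ⇒ the optimal estimator is the posterior mean.

0.623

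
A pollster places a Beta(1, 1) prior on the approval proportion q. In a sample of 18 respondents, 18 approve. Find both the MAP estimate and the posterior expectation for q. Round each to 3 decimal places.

Posterior: Beta(1+18, 1+0) = Beta(19, 1).
Since β = 1 ≤ 1 and α > 1, the Beta density is monotone increasing on [0,1]; the mode is at 1.
Mean = 19/(19+1) = 0.950.
The posterior is left-skewed, so the mode exceeds the mean.

q_MAP = 1.000, E[q|data] = 0.950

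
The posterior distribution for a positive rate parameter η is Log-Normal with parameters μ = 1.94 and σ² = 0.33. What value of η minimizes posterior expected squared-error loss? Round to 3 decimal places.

Mode = exp(μ − σ²) = exp(1.61) = 5.003.
Mean = exp(μ + σ²/2) = exp(2.105) = 8.207.
Squared-error loss ⇒ the optimal estimator is the posterior mean.

8.207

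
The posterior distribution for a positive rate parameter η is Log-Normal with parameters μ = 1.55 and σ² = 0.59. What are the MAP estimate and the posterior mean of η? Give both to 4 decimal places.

Mode = exp(μ − σ²) = exp(0.96) = 2.6117.
Mean = exp(μ + σ²/2) = exp(1.845) = 6.3281.

MAP = 2.6117; posterior mean = 6.3281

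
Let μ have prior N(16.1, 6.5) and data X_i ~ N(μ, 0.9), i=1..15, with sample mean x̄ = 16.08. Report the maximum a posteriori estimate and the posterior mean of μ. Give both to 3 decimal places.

Posterior for μ is Normal. Precision-weighted mean: (1/6.5·16.1 + 15/0.9·16.08) / (1/6.5 + 15/0.9) = 16.080.
A Normal posterior is symmetric, so mode = mean.

MAP = 16.080; posterior mean = 16.080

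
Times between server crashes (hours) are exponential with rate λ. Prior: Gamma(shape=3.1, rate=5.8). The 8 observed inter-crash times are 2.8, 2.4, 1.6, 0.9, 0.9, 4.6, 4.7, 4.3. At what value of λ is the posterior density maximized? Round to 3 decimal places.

0.361

Σ times = 22.2. Posterior: Gamma(shape = 3.1+8 = 11.1, rate = 5.8+22.2 = 28.0).
Mode = (α−1)/β = 10.1/28.0 = 0.361.
Mean = α/β = 11.1/28.0 = 0.396.
This is the posterior mode — the MAP estimate.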